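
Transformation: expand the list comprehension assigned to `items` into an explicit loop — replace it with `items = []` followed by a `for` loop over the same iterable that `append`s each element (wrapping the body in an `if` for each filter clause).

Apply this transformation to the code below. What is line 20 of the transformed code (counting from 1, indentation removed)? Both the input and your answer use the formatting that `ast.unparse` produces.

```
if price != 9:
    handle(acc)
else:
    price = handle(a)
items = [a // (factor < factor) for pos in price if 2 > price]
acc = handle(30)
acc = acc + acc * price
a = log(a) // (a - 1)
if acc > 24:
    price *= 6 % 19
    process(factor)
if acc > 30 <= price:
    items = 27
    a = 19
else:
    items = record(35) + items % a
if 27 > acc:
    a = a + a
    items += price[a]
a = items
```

if 27 > acc:

Transformed code:
if price != 9:
    handle(acc)
else:
    price = handle(a)
items = []
for pos in price:
    if 2 > price:
        items.append(a // (factor < factor))
acc = handle(30)
acc = acc + acc * price
a = log(a) // (a - 1)
if acc > 24:
    price *= 6 % 19
    process(factor)
if acc > 30 <= price:
    items = 27
    a = 19
else:
    items = record(35) + items % a
if 27 > acc:
    a = a + a
    items += price[a]
a = items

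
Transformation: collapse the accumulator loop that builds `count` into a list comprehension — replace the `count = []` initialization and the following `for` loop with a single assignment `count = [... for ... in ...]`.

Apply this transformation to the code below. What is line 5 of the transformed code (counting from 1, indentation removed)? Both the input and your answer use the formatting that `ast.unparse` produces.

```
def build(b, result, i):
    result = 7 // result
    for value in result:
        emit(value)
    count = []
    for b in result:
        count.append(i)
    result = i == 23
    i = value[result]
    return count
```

count = [i for b in result]

Transformed code:
def build(b, result, i):
    result = 7 // result
    for value in result:
        emit(value)
    count = [i for b in result]
    result = i == 23
    i = value[result]
    return count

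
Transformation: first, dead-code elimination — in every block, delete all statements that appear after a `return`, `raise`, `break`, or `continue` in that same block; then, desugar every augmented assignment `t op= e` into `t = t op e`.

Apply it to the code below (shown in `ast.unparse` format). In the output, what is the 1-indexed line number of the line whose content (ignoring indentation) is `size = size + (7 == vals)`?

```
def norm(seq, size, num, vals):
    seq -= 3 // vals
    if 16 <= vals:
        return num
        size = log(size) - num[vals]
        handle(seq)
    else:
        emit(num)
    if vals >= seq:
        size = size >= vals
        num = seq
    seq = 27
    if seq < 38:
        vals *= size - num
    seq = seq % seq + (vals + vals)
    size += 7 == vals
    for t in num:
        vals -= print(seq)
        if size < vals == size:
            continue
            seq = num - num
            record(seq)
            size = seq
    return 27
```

14

Transformed code:
def norm(seq, size, num, vals):
    seq = seq - 3 // vals
    if 16 <= vals:
        return num
    else:
        emit(num)
    if vals >= seq:
        size = size >= vals
        num = seq
    seq = 27
    if seq < 38:
        vals = vals * (size - num)
    seq = seq % seq + (vals + vals)
    size = size + (7 == vals)
    for t in num:
        vals = vals - print(seq)
        if size < vals == size:
            continue
    return 27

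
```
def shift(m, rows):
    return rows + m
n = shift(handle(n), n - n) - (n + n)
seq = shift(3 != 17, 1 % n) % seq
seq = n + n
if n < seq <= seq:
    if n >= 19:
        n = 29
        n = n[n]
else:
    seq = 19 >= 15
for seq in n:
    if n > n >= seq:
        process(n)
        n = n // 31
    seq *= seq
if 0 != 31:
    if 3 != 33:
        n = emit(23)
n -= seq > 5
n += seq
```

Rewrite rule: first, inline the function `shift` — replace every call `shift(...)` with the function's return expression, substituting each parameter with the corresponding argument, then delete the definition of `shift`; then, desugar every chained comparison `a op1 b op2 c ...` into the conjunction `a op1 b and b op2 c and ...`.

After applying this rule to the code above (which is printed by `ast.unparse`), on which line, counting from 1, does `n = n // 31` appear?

Transformed code:
n = n - n + handle(n) - (n + n)
seq = (1 % n + (3 != 17)) % seq
seq = n + n
if n < seq and seq <= seq:
    if n >= 19:
        n = 29
        n = n[n]
else:
    seq = 19 >= 15
for seq in n:
    if n > n and n >= seq:
        process(n)
        n = n // 31
    seq *= seq
if 0 != 31:
    if 3 != 33:
        n = emit(23)
n -= seq > 5
n += seq

13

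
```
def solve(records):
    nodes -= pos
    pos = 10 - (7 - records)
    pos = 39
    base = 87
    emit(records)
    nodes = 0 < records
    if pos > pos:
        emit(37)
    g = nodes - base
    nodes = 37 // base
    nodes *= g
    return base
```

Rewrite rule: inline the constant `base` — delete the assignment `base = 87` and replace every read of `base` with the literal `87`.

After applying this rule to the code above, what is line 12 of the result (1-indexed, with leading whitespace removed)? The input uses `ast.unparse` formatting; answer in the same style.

Transformed code:
def solve(records):
    nodes -= pos
    pos = 10 - (7 - records)
    pos = 39
    emit(records)
    nodes = 0 < records
    if pos > pos:
        emit(37)
    g = nodes - 87
    nodes = 37 // 87
    nodes *= g
    return 87

return 87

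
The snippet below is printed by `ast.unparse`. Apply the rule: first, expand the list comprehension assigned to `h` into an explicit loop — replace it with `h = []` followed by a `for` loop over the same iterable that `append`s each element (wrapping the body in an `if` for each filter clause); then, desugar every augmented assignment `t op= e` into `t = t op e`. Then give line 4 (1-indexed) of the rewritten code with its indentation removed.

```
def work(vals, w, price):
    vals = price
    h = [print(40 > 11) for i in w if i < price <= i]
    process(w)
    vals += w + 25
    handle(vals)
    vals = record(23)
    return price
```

Transformed code:
def work(vals, w, price):
    vals = price
    h = []
    for i in w:
        if i < price <= i:
            h.append(print(40 > 11))
    process(w)
    vals = vals + (w + 25)
    handle(vals)
    vals = record(23)
    return price

for i in w:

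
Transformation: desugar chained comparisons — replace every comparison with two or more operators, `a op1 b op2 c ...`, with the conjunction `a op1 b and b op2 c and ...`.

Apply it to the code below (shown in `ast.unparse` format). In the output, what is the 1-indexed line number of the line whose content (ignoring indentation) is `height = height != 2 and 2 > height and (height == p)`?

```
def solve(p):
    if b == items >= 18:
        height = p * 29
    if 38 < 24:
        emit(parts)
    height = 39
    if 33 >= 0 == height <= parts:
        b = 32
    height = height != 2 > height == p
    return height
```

9

Transformed code:
def solve(p):
    if b == items and items >= 18:
        height = p * 29
    if 38 < 24:
        emit(parts)
    height = 39
    if 33 >= 0 and 0 == height and (height <= parts):
        b = 32
    height = height != 2 and 2 > height and (height == p)
    return height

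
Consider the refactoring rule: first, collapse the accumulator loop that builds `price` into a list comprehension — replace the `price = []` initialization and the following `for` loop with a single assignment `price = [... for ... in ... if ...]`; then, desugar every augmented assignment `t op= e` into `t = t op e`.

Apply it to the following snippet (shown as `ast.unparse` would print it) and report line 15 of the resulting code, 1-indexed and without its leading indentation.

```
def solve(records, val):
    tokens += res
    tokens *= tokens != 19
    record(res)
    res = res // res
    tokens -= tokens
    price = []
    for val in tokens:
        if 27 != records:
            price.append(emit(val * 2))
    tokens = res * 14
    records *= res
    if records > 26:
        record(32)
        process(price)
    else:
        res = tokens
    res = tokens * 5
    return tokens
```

Transformed code:
def solve(records, val):
    tokens = tokens + res
    tokens = tokens * (tokens != 19)
    record(res)
    res = res // res
    tokens = tokens - tokens
    price = [emit(val * 2) for val in tokens if 27 != records]
    tokens = res * 14
    records = records * res
    if records > 26:
        record(32)
        process(price)
    else:
        res = tokens
    res = tokens * 5
    return tokens

res = tokens * 5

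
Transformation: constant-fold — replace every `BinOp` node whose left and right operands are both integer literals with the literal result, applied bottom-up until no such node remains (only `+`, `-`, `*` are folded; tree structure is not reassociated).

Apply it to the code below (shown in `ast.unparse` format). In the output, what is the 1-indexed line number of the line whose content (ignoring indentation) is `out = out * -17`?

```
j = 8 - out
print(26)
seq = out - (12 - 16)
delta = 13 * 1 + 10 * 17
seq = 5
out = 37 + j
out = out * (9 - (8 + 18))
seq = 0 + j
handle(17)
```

Transformed code:
j = 8 - out
print(26)
seq = out - -4
delta = 183
seq = 5
out = 37 + j
out = out * -17
seq = 0 + j
handle(17)

7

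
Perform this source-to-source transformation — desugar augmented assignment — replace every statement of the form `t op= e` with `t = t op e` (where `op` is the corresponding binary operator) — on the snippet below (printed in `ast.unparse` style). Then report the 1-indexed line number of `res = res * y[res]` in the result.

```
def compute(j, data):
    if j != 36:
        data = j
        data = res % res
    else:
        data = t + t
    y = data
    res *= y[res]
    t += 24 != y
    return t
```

Transformed code:
def compute(j, data):
    if j != 36:
        data = j
        data = res % res
    else:
        data = t + t
    y = data
    res = res * y[res]
    t = t + (24 != y)
    return t

8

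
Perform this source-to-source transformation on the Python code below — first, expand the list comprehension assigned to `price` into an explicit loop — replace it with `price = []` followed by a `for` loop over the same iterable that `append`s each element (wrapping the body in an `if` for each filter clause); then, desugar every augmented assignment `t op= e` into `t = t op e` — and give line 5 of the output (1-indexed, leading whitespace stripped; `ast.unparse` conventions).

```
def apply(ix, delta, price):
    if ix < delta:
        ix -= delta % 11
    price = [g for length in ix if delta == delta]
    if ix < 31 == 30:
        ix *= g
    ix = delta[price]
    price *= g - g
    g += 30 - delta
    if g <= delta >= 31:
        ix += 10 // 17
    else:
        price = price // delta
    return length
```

Transformed code:
def apply(ix, delta, price):
    if ix < delta:
        ix = ix - delta % 11
    price = []
    for length in ix:
        if delta == delta:
            price.append(g)
    if ix < 31 == 30:
        ix = ix * g
    ix = delta[price]
    price = price * (g - g)
    g = g + (30 - delta)
    if g <= delta >= 31:
        ix = ix + 10 // 17
    else:
        price = price // delta
    return length

for length in ix:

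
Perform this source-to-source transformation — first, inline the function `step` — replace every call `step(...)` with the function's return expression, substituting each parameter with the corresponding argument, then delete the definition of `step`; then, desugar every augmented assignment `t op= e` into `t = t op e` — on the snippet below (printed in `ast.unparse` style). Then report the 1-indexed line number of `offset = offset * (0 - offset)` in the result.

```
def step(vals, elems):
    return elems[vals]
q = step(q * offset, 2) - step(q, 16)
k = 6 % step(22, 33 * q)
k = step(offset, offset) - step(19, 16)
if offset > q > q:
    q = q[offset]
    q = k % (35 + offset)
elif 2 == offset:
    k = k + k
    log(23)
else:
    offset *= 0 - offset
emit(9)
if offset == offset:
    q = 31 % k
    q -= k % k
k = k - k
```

11

Transformed code:
q = 2[q * offset] - 16[q]
k = 6 % (33 * q)[22]
k = offset[offset] - 16[19]
if offset > q > q:
    q = q[offset]
    q = k % (35 + offset)
elif 2 == offset:
    k = k + k
    log(23)
else:
    offset = offset * (0 - offset)
emit(9)
if offset == offset:
    q = 31 % k
    q = q - k % k
k = k - k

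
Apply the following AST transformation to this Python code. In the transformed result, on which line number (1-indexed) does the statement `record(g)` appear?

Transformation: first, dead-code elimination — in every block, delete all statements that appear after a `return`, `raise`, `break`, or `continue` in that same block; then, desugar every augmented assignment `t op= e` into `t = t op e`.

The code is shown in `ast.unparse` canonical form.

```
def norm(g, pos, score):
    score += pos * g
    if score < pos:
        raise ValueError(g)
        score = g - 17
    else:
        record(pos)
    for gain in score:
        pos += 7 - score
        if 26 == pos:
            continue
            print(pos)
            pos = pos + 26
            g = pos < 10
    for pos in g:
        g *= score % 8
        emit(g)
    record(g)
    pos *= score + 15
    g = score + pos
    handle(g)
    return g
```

Transformed code:
def norm(g, pos, score):
    score = score + pos * g
    if score < pos:
        raise ValueError(g)
    else:
        record(pos)
    for gain in score:
        pos = pos + (7 - score)
        if 26 == pos:
            continue
    for pos in g:
        g = g * (score % 8)
        emit(g)
    record(g)
    pos = pos * (score + 15)
    g = score + pos
    handle(g)
    return g

14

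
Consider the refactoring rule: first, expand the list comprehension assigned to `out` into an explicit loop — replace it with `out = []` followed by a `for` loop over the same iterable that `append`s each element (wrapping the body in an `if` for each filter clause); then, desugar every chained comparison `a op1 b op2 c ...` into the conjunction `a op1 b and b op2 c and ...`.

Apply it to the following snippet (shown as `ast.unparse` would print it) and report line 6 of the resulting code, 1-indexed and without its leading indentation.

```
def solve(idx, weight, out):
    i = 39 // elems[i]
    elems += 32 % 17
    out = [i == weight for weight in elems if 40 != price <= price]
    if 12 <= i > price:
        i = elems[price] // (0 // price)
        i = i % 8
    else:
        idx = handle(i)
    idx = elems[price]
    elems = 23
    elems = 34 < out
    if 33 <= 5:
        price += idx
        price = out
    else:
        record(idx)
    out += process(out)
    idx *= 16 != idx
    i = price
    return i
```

if 40 != price and price <= price:

Transformed code:
def solve(idx, weight, out):
    i = 39 // elems[i]
    elems += 32 % 17
    out = []
    for weight in elems:
        if 40 != price and price <= price:
            out.append(i == weight)
    if 12 <= i and i > price:
        i = elems[price] // (0 // price)
        i = i % 8
    else:
        idx = handle(i)
    idx = elems[price]
    elems = 23
    elems = 34 < out
    if 33 <= 5:
        price += idx
        price = out
    else:
        record(idx)
    out += process(out)
    idx *= 16 != idx
    i = price
    return i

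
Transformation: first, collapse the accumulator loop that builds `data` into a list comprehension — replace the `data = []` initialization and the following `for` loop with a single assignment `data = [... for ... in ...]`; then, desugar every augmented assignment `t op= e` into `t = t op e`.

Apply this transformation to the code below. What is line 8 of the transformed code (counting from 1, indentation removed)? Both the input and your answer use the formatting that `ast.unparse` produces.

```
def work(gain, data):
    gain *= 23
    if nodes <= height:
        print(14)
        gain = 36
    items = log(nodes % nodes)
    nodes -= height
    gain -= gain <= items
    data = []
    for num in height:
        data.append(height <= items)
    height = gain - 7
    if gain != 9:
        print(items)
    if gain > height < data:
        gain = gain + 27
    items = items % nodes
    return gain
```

gain = gain - (gain <= items)

Transformed code:
def work(gain, data):
    gain = gain * 23
    if nodes <= height:
        print(14)
        gain = 36
    items = log(nodes % nodes)
    nodes = nodes - height
    gain = gain - (gain <= items)
    data = [height <= items for num in height]
    height = gain - 7
    if gain != 9:
        print(items)
    if gain > height < data:
        gain = gain + 27
    items = items % nodes
    return gain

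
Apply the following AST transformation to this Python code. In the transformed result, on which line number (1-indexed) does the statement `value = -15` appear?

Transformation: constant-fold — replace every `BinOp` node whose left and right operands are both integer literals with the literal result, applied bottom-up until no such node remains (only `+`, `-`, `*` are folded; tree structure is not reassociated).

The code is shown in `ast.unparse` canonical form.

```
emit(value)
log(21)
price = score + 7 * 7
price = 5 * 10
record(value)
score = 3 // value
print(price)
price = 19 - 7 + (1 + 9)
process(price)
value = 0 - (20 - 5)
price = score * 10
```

10

Transformed code:
emit(value)
log(21)
price = score + 49
price = 50
record(value)
score = 3 // value
print(price)
price = 22
process(price)
value = -15
price = score * 10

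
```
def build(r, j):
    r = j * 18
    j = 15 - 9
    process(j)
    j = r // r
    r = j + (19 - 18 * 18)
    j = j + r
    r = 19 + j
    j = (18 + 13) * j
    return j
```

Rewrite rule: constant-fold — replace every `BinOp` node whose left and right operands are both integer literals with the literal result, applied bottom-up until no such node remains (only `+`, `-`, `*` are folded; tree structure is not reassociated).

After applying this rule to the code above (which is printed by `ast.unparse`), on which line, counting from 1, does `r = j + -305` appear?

6

Transformed code:
def build(r, j):
    r = j * 18
    j = 6
    process(j)
    j = r // r
    r = j + -305
    j = j + r
    r = 19 + j
    j = 31 * j
    return j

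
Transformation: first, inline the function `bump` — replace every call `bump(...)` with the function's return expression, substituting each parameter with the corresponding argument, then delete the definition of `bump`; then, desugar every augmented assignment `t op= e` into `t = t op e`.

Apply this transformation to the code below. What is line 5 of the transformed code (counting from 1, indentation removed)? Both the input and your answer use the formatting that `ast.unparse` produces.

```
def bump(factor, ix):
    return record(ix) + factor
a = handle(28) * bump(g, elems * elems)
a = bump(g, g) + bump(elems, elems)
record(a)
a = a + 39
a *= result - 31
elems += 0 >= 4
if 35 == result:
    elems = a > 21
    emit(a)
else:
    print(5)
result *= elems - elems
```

a = a * (result - 31)

Transformed code:
a = handle(28) * (record(elems * elems) + g)
a = record(g) + g + (record(elems) + elems)
record(a)
a = a + 39
a = a * (result - 31)
elems = elems + (0 >= 4)
if 35 == result:
    elems = a > 21
    emit(a)
else:
    print(5)
result = result * (elems - elems)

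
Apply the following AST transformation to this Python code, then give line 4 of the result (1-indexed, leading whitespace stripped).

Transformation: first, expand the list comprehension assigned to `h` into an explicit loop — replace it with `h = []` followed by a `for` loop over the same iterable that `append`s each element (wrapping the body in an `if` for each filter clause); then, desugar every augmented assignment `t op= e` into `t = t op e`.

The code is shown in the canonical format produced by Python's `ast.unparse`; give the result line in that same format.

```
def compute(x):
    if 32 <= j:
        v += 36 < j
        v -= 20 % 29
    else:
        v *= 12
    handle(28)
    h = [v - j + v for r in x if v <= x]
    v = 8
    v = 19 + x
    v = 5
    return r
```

v = v - 20 % 29

Transformed code:
def compute(x):
    if 32 <= j:
        v = v + (36 < j)
        v = v - 20 % 29
    else:
        v = v * 12
    handle(28)
    h = []
    for r in x:
        if v <= x:
            h.append(v - j + v)
    v = 8
    v = 19 + x
    v = 5
    return r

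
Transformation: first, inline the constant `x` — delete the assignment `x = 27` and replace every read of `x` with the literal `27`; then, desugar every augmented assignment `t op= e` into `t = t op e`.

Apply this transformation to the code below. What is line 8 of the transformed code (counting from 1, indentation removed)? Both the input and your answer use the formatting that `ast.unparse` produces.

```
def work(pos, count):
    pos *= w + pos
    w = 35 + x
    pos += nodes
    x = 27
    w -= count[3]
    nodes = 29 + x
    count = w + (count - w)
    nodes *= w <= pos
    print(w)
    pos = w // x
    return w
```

nodes = nodes * (w <= pos)

Transformed code:
def work(pos, count):
    pos = pos * (w + pos)
    w = 35 + 27
    pos = pos + nodes
    w = w - count[3]
    nodes = 29 + 27
    count = w + (count - w)
    nodes = nodes * (w <= pos)
    print(w)
    pos = w // 27
    return w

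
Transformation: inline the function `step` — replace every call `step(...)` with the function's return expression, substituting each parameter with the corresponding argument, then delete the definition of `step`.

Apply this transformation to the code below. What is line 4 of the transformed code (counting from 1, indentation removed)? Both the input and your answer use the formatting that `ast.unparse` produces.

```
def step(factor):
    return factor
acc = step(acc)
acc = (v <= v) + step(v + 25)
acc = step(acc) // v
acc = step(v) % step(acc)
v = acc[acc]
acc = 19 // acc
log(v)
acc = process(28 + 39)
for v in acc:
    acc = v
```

Transformed code:
acc = acc
acc = (v <= v) + (v + 25)
acc = acc // v
acc = v % acc
v = acc[acc]
acc = 19 // acc
log(v)
acc = process(28 + 39)
for v in acc:
    acc = v

acc = v % acc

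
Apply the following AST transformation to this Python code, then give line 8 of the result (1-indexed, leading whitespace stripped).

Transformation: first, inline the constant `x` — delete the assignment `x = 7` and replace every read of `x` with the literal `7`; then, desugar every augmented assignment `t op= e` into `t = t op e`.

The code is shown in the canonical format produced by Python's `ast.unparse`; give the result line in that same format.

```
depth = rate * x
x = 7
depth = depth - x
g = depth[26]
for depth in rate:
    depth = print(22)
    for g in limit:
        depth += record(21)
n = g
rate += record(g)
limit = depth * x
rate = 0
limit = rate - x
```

Transformed code:
depth = rate * 7
depth = depth - 7
g = depth[26]
for depth in rate:
    depth = print(22)
    for g in limit:
        depth = depth + record(21)
n = g
rate = rate + record(g)
limit = depth * 7
rate = 0
limit = rate - 7

n = g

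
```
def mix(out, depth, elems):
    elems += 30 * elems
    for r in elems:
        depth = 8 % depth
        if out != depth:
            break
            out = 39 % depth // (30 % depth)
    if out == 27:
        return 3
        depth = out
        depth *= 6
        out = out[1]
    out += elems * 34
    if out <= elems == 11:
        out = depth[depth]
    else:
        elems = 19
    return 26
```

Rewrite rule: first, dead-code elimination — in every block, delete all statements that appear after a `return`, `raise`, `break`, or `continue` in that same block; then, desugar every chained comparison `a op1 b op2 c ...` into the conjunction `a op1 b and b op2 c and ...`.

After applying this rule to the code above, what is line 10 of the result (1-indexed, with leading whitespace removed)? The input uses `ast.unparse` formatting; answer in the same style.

if out <= elems and elems == 11:

Transformed code:
def mix(out, depth, elems):
    elems += 30 * elems
    for r in elems:
        depth = 8 % depth
        if out != depth:
            break
    if out == 27:
        return 3
    out += elems * 34
    if out <= elems and elems == 11:
        out = depth[depth]
    else:
        elems = 19
    return 26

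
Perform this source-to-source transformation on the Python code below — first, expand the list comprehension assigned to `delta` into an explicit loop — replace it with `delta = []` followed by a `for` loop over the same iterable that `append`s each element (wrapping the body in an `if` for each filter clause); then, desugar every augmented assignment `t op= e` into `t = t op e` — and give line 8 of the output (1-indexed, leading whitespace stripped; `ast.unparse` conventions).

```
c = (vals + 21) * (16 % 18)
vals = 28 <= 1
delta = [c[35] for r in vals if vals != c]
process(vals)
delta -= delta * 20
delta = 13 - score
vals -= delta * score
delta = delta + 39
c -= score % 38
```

delta = delta - delta * 20

Transformed code:
c = (vals + 21) * (16 % 18)
vals = 28 <= 1
delta = []
for r in vals:
    if vals != c:
        delta.append(c[35])
process(vals)
delta = delta - delta * 20
delta = 13 - score
vals = vals - delta * score
delta = delta + 39
c = c - score % 38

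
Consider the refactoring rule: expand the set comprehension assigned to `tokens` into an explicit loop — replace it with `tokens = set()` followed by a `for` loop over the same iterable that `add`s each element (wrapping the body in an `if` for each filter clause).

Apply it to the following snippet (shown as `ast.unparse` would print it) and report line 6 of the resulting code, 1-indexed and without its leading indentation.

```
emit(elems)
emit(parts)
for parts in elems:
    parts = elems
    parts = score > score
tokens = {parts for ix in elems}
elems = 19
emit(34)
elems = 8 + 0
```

Transformed code:
emit(elems)
emit(parts)
for parts in elems:
    parts = elems
    parts = score > score
tokens = set()
for ix in elems:
    tokens.add(parts)
elems = 19
emit(34)
elems = 8 + 0

tokens = set()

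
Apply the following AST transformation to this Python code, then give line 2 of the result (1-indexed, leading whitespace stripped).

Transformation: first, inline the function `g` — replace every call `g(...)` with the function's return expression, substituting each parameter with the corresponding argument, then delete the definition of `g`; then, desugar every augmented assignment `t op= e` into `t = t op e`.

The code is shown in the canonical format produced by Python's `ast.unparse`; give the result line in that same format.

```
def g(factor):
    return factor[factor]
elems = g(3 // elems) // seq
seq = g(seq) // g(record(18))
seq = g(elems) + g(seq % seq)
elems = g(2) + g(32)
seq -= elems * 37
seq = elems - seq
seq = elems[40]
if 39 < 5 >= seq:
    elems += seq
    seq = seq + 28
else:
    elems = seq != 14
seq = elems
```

seq = seq[seq] // record(18)[record(18)]

Transformed code:
elems = (3 // elems)[3 // elems] // seq
seq = seq[seq] // record(18)[record(18)]
seq = elems[elems] + (seq % seq)[seq % seq]
elems = 2[2] + 32[32]
seq = seq - elems * 37
seq = elems - seq
seq = elems[40]
if 39 < 5 >= seq:
    elems = elems + seq
    seq = seq + 28
else:
    elems = seq != 14
seq = elems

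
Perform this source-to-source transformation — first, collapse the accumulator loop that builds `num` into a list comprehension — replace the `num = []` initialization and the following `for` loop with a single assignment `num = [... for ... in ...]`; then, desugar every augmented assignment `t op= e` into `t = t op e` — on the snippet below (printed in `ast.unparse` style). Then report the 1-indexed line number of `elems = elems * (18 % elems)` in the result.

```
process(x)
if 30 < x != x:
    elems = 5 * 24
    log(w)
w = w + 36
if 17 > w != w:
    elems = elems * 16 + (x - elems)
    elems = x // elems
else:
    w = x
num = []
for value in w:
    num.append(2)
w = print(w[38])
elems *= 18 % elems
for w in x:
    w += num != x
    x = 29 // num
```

Transformed code:
process(x)
if 30 < x != x:
    elems = 5 * 24
    log(w)
w = w + 36
if 17 > w != w:
    elems = elems * 16 + (x - elems)
    elems = x // elems
else:
    w = x
num = [2 for value in w]
w = print(w[38])
elems = elems * (18 % elems)
for w in x:
    w = w + (num != x)
    x = 29 // num

13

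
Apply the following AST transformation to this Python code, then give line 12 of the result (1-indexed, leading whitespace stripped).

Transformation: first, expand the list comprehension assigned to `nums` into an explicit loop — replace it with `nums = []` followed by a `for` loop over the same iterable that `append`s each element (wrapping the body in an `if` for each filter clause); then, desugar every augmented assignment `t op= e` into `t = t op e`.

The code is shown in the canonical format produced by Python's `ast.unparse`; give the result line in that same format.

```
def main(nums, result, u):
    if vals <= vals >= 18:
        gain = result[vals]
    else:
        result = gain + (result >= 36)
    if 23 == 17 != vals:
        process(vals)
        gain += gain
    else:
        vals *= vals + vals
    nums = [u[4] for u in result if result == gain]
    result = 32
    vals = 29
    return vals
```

Transformed code:
def main(nums, result, u):
    if vals <= vals >= 18:
        gain = result[vals]
    else:
        result = gain + (result >= 36)
    if 23 == 17 != vals:
        process(vals)
        gain = gain + gain
    else:
        vals = vals * (vals + vals)
    nums = []
    for u in result:
        if result == gain:
            nums.append(u[4])
    result = 32
    vals = 29
    return vals

for u in result:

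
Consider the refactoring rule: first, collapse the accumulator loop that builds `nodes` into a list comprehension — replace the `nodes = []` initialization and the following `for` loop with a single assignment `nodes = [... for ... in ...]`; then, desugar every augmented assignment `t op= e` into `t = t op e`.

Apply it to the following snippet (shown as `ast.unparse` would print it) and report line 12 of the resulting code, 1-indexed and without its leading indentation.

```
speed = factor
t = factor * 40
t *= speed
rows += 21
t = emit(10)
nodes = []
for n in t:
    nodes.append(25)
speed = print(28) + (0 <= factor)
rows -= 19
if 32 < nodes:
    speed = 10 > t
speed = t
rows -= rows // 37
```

Transformed code:
speed = factor
t = factor * 40
t = t * speed
rows = rows + 21
t = emit(10)
nodes = [25 for n in t]
speed = print(28) + (0 <= factor)
rows = rows - 19
if 32 < nodes:
    speed = 10 > t
speed = t
rows = rows - rows // 37

rows = rows - rows // 37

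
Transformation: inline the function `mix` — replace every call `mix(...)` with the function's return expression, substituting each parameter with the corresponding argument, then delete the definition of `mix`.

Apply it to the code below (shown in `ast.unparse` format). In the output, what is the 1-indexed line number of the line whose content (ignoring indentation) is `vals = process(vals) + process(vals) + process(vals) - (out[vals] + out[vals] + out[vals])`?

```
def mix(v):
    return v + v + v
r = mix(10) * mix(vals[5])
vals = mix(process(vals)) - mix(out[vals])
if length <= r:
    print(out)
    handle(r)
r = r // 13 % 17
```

Transformed code:
r = (10 + 10 + 10) * (vals[5] + vals[5] + vals[5])
vals = process(vals) + process(vals) + process(vals) - (out[vals] + out[vals] + out[vals])
if length <= r:
    print(out)
    handle(r)
r = r // 13 % 17

2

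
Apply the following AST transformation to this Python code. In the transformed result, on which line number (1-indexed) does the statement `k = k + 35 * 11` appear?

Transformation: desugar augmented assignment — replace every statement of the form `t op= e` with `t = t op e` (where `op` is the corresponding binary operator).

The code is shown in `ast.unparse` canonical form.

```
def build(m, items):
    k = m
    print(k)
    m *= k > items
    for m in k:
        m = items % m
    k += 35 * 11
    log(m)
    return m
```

7

Transformed code:
def build(m, items):
    k = m
    print(k)
    m = m * (k > items)
    for m in k:
        m = items % m
    k = k + 35 * 11
    log(m)
    return m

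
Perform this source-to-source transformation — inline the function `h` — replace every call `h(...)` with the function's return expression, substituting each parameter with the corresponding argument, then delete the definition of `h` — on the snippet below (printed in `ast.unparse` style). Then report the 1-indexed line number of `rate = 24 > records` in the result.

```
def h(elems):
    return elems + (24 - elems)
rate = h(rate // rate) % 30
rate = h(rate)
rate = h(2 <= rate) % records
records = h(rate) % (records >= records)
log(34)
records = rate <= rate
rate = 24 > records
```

Transformed code:
rate = (rate // rate + (24 - rate // rate)) % 30
rate = rate + (24 - rate)
rate = ((2 <= rate) + (24 - (2 <= rate))) % records
records = (rate + (24 - rate)) % (records >= records)
log(34)
records = rate <= rate
rate = 24 > records

7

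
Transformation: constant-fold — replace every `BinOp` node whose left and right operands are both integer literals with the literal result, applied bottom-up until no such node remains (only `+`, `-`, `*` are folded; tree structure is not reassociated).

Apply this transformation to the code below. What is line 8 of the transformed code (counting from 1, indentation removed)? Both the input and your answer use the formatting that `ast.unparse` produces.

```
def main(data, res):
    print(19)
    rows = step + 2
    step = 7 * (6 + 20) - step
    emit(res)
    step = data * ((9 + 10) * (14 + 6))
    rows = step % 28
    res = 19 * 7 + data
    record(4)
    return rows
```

Transformed code:
def main(data, res):
    print(19)
    rows = step + 2
    step = 182 - step
    emit(res)
    step = data * 380
    rows = step % 28
    res = 133 + data
    record(4)
    return rows

res = 133 + data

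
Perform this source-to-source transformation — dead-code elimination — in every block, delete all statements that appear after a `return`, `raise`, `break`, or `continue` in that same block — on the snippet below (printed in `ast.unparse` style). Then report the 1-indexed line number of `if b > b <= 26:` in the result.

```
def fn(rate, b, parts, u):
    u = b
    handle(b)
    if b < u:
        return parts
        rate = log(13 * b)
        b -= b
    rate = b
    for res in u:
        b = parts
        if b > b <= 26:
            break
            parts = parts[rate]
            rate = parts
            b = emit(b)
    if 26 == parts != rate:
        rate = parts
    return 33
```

Transformed code:
def fn(rate, b, parts, u):
    u = b
    handle(b)
    if b < u:
        return parts
    rate = b
    for res in u:
        b = parts
        if b > b <= 26:
            break
    if 26 == parts != rate:
        rate = parts
    return 33

9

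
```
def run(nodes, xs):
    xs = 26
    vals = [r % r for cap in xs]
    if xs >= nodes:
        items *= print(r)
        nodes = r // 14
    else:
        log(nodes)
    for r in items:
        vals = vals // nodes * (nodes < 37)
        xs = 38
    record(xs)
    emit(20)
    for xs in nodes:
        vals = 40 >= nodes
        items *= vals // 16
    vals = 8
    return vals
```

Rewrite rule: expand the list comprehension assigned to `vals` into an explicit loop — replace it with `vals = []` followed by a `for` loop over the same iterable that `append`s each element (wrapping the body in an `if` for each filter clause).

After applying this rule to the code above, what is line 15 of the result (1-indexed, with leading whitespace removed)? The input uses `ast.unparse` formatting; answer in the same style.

emit(20)

Transformed code:
def run(nodes, xs):
    xs = 26
    vals = []
    for cap in xs:
        vals.append(r % r)
    if xs >= nodes:
        items *= print(r)
        nodes = r // 14
    else:
        log(nodes)
    for r in items:
        vals = vals // nodes * (nodes < 37)
        xs = 38
    record(xs)
    emit(20)
    for xs in nodes:
        vals = 40 >= nodes
        items *= vals // 16
    vals = 8
    return vals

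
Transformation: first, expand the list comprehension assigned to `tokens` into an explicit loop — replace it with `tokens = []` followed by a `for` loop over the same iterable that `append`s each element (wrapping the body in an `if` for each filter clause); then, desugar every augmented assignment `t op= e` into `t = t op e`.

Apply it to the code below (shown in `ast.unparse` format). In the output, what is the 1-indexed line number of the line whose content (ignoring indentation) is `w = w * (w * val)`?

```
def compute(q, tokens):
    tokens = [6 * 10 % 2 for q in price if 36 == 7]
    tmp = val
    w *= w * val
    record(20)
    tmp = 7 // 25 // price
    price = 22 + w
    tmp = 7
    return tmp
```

7

Transformed code:
def compute(q, tokens):
    tokens = []
    for q in price:
        if 36 == 7:
            tokens.append(6 * 10 % 2)
    tmp = val
    w = w * (w * val)
    record(20)
    tmp = 7 // 25 // price
    price = 22 + w
    tmp = 7
    return tmp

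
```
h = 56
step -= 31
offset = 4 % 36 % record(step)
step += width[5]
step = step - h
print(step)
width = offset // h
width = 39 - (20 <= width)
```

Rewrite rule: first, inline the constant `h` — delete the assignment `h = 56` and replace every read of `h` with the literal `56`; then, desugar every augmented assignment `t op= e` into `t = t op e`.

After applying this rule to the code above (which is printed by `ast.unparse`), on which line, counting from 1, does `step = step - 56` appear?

4

Transformed code:
step = step - 31
offset = 4 % 36 % record(step)
step = step + width[5]
step = step - 56
print(step)
width = offset // 56
width = 39 - (20 <= width)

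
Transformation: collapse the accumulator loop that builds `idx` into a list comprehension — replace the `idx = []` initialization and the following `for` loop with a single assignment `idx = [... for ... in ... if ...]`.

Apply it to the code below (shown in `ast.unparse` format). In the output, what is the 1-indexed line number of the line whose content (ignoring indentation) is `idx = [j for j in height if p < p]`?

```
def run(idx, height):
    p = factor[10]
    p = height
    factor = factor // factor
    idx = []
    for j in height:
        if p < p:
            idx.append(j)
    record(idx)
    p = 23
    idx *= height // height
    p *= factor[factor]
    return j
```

5

Transformed code:
def run(idx, height):
    p = factor[10]
    p = height
    factor = factor // factor
    idx = [j for j in height if p < p]
    record(idx)
    p = 23
    idx *= height // height
    p *= factor[factor]
    return j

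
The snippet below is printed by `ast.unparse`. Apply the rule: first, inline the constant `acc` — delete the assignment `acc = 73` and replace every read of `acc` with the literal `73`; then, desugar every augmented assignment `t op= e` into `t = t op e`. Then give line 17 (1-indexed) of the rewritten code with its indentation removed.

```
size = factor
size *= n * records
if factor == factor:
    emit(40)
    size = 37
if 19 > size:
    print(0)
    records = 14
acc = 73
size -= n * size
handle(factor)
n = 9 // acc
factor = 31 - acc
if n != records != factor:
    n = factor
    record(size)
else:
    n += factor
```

Transformed code:
size = factor
size = size * (n * records)
if factor == factor:
    emit(40)
    size = 37
if 19 > size:
    print(0)
    records = 14
size = size - n * size
handle(factor)
n = 9 // 73
factor = 31 - 73
if n != records != factor:
    n = factor
    record(size)
else:
    n = n + factor

n = n + factor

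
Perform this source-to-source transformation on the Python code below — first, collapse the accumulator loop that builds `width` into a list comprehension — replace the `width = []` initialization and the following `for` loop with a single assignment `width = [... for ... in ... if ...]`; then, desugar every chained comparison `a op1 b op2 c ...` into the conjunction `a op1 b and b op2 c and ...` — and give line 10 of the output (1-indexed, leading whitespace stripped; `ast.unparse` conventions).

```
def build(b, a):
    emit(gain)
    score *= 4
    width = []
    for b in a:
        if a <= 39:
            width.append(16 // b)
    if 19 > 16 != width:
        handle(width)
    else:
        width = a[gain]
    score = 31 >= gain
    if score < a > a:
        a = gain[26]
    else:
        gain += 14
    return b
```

if score < a and a > a:

Transformed code:
def build(b, a):
    emit(gain)
    score *= 4
    width = [16 // b for b in a if a <= 39]
    if 19 > 16 and 16 != width:
        handle(width)
    else:
        width = a[gain]
    score = 31 >= gain
    if score < a and a > a:
        a = gain[26]
    else:
        gain += 14
    return b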